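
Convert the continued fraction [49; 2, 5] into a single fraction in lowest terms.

544/11

Start with 5.
2 + 1/(5/1) = 2 + 1/5 = 11/5
49 + 1/(11/5) = 49 + 5/11 = 544/11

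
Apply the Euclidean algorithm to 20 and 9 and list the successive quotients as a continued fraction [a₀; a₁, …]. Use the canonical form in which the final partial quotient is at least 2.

Run the Euclidean algorithm, recording each quotient:
20 ÷ 9 → quotient 2, remainder 2
9 ÷ 2 → quotient 4, remainder 1
2 ÷ 1 → quotient 2, remainder 0

[2; 4, 2]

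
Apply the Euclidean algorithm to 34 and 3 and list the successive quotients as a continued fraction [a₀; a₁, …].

Repeatedly divide and take the remainder:
34 = 11·3 + 1, so a_0 = 11
3 = 3·1 + 0, so a_1 = 3

[11; 3]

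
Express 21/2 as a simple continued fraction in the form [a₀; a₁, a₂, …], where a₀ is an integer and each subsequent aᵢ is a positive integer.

Repeatedly divide and take the remainder:
21 ÷ 2 → quotient 10, remainder 1
2 ÷ 1 → quotient 2, remainder 0

[10; 2]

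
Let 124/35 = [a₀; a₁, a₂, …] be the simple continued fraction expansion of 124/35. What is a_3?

5

Run the Euclidean algorithm, recording each quotient:
124 ÷ 35 → quotient 3, remainder 19
35 ÷ 19 → quotient 1, remainder 16
19 ÷ 16 → quotient 1, remainder 3
16 ÷ 3 → quotient 5, remainder 1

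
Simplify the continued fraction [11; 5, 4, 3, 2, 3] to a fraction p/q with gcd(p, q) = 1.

a_0 = 11: 11/1
a_1 = 5: 56/5
a_2 = 4: 235/21
a_3 = 3: 761/68
a_4 = 2: 1757/157
a_5 = 3: 6032/539

6032/539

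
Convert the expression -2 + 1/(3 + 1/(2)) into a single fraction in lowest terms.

a_0 = -2: -2/1
a_1 = 3: -5/3
a_2 = 2: -12/7

-12/7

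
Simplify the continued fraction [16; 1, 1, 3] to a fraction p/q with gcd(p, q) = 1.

Start with 3.
1 + 1/(3/1) = 1 + 1/3 = 4/3
1 + 1/(4/3) = 1 + 3/4 = 7/4
16 + 1/(7/4) = 16 + 4/7 = 116/7

116/7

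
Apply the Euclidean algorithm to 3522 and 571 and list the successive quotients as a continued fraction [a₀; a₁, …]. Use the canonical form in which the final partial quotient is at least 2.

[6; 5, 1, 18, 5]

3522 ÷ 571 → quotient 6, remainder 96
571 ÷ 96 → quotient 5, remainder 91
96 ÷ 91 → quotient 1, remainder 5
91 ÷ 5 → quotient 18, remainder 1
5 ÷ 1 → quotient 5, remainder 0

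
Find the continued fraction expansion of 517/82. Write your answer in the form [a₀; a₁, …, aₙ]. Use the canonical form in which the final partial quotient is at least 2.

[6; 3, 3, 1, 1, 3]

Run the Euclidean algorithm, recording each quotient:
⌊517/82⌋ = 6, remainder 25
⌊82/25⌋ = 3, remainder 7
⌊25/7⌋ = 3, remainder 4
⌊7/4⌋ = 1, remainder 3
⌊4/3⌋ = 1, remainder 1
⌊3/1⌋ = 3, remainder 0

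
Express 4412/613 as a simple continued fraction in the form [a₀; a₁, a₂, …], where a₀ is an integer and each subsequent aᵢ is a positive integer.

[7; 5, 15, 8]

⌊4412/613⌋ = 7, remainder 121
⌊613/121⌋ = 5, remainder 8
⌊121/8⌋ = 15, remainder 1
⌊8/1⌋ = 8, remainder 0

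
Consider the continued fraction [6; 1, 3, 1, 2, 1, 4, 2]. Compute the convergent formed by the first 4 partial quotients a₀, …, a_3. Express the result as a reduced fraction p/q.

34/5

a_0 = 6: 6/1
a_1 = 1: 7/1
a_2 = 3: 27/4
a_3 = 1: 34/5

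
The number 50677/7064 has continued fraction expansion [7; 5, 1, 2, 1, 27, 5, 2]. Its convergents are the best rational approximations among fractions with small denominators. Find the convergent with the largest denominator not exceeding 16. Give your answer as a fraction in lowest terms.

a_0 = 7: 7/1  (≤ bound)
a_1 = 5: 36/5  (≤ bound)
a_2 = 1: 43/6  (≤ bound)
a_3 = 2: 122/17  (> 16, stop)

43/6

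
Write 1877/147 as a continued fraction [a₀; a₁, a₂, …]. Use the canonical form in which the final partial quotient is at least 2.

[12; 1, 3, 3, 11]

Apply division with remainder until the remainder is 0:
⌊1877/147⌋ = 12, remainder 113
⌊147/113⌋ = 1, remainder 34
⌊113/34⌋ = 3, remainder 11
⌊34/11⌋ = 3, remainder 1
⌊11/1⌋ = 11, remainder 0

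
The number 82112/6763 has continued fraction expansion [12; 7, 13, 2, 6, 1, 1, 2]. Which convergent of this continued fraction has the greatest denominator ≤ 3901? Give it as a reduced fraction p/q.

a_0 = 12: 12/1  (≤ bound)
a_1 = 7: 85/7  (≤ bound)
a_2 = 13: 1117/92  (≤ bound)
a_3 = 2: 2319/191  (≤ bound)
a_4 = 6: 15031/1238  (≤ bound)
a_5 = 1: 17350/1429  (≤ bound)
a_6 = 1: 32381/2667  (≤ bound)
a_7 = 2: 82112/6763  (> 3901, stop)

32381/2667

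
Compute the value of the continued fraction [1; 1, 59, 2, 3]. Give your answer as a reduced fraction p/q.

Starting at the tail and folding back:
Start with 3.
2 + 1/(3/1) = 2 + 1/3 = 7/3
59 + 1/(7/3) = 59 + 3/7 = 416/7
1 + 1/(416/7) = 1 + 7/416 = 423/416
1 + 1/(423/416) = 1 + 416/423 = 839/423

839/423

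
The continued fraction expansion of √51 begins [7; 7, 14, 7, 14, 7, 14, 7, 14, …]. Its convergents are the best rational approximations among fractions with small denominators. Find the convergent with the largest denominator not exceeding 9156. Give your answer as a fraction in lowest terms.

List convergents until the denominator exceeds the bound:
a_0 = 7: 7/1  (≤ bound)
a_1 = 7: 50/7  (≤ bound)
a_2 = 14: 707/99  (≤ bound)
a_3 = 7: 4999/700  (≤ bound)
a_4 = 14: 70693/9899  (> 9156, stop)

4999/700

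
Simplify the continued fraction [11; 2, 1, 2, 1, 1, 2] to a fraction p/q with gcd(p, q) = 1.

a_0 = 11: 11/1
a_1 = 2: 23/2
a_2 = 1: 34/3
a_3 = 2: 91/8
a_4 = 1: 125/11
a_5 = 1: 216/19
a_6 = 2: 557/49

557/49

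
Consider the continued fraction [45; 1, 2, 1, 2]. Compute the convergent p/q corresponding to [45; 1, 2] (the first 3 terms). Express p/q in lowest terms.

Start with 2.
1 + 1/(2/1) = 1 + 1/2 = 3/2
45 + 1/(3/2) = 45 + 2/3 = 137/3

137/3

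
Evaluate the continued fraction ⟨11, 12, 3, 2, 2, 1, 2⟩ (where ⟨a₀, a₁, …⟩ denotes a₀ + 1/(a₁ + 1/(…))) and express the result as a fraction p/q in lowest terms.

8854/799

Compute successive convergents:
a_0 = 11: 11/1
a_1 = 12: 133/12
a_2 = 3: 410/37
a_3 = 2: 953/86
a_4 = 2: 2316/209
a_5 = 1: 3269/295
a_6 = 2: 8854/799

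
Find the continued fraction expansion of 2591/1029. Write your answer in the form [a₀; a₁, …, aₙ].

[2; 1, 1, 13, 2, 2, 7]

Repeatedly divide and take the remainder:
2591 = 2·1029 + 533, so a_0 = 2
1029 = 1·533 + 496, so a_1 = 1
533 = 1·496 + 37, so a_2 = 1
496 = 13·37 + 15, so a_3 = 13
37 = 2·15 + 7, so a_4 = 2
15 = 2·7 + 1, so a_5 = 2
7 = 7·1 + 0, so a_6 = 7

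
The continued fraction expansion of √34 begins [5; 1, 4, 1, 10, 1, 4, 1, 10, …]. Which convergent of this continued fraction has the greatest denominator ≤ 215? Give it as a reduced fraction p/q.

a_0 = 5: 5/1  (≤ bound)
a_1 = 1: 6/1  (≤ bound)
a_2 = 4: 29/5  (≤ bound)
a_3 = 1: 35/6  (≤ bound)
a_4 = 10: 379/65  (≤ bound)
a_5 = 1: 414/71  (≤ bound)
a_6 = 4: 2035/349  (> 215, stop)

414/71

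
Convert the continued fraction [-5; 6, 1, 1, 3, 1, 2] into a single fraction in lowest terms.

Work from the innermost term outward:
Start with 2.
1 + 1/(2/1) = 1 + 1/2 = 3/2
3 + 1/(3/2) = 3 + 2/3 = 11/3
1 + 1/(11/3) = 1 + 3/11 = 14/11
1 + 1/(14/11) = 1 + 11/14 = 25/14
6 + 1/(25/14) = 6 + 14/25 = 164/25
-5 + 1/(164/25) = -5 + 25/164 = -795/164

-795/164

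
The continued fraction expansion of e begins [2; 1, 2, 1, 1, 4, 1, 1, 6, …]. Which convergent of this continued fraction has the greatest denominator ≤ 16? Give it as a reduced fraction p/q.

a_0 = 2: 2/1  (≤ bound)
a_1 = 1: 3/1  (≤ bound)
a_2 = 2: 8/3  (≤ bound)
a_3 = 1: 11/4  (≤ bound)
a_4 = 1: 19/7  (≤ bound)
a_5 = 4: 87/32  (> 16, stop)

19/7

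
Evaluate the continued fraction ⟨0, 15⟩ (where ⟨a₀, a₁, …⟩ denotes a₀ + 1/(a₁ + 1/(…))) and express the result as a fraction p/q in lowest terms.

a_0 = 0: 0/1
a_1 = 15: 1/15

1/15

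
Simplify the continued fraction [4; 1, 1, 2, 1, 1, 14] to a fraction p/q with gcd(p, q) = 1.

802/175

Use the convergent recurrence hₖ = aₖ·hₖ₋₁ + hₖ₋₂ (and likewise for the denominators kₖ):
a_0 = 4: 4/1
a_1 = 1: 5/1
a_2 = 1: 9/2
a_3 = 2: 23/5
a_4 = 1: 32/7
a_5 = 1: 55/12
a_6 = 14: 802/175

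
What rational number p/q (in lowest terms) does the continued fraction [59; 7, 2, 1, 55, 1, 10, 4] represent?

3313231/56027

a_0 = 59: 59/1
a_1 = 7: 414/7
a_2 = 2: 887/15
a_3 = 1: 1301/22
a_4 = 55: 72442/1225
a_5 = 1: 73743/1247
a_6 = 10: 809872/13695
a_7 = 4: 3313231/56027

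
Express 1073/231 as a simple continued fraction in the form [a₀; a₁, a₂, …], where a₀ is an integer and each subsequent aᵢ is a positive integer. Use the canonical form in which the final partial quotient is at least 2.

Apply division with remainder until the remainder is 0:
1073 ÷ 231 → quotient 4, remainder 149
231 ÷ 149 → quotient 1, remainder 82
149 ÷ 82 → quotient 1, remainder 67
82 ÷ 67 → quotient 1, remainder 15
67 ÷ 15 → quotient 4, remainder 7
15 ÷ 7 → quotient 2, remainder 1
7 ÷ 1 → quotient 7, remainder 0

[4; 1, 1, 1, 4, 2, 7]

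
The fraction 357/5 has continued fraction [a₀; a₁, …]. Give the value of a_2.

2

357 ÷ 5 → quotient 71, remainder 2
5 ÷ 2 → quotient 2, remainder 1
2 ÷ 1 → quotient 2, remainder 0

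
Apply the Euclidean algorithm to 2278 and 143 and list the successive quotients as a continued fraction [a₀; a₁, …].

[15; 1, 13, 3, 3]

2278 ÷ 143 → quotient 15, remainder 133
143 ÷ 133 → quotient 1, remainder 10
133 ÷ 10 → quotient 13, remainder 3
10 ÷ 3 → quotient 3, remainder 1
3 ÷ 1 → quotient 3, remainder 0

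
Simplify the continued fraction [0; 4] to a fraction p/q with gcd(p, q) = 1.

1/4

Use the convergent recurrence hₖ = aₖ·hₖ₋₁ + hₖ₋₂ (and likewise for the denominators kₖ):
a_0 = 0: 0/1
a_1 = 4: 1/4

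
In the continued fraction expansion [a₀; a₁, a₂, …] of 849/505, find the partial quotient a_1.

1

Repeatedly divide and take the remainder:
⌊849/505⌋ = 1, remainder 344
⌊505/344⌋ = 1, remainder 161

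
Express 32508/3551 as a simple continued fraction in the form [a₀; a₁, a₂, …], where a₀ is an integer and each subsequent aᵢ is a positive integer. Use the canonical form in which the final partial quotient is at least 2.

[9; 6, 2, 7, 2, 1, 11]

⌊32508/3551⌋ = 9, remainder 549
⌊3551/549⌋ = 6, remainder 257
⌊549/257⌋ = 2, remainder 35
⌊257/35⌋ = 7, remainder 12
⌊35/12⌋ = 2, remainder 11
⌊12/11⌋ = 1, remainder 1
⌊11/1⌋ = 11, remainder 0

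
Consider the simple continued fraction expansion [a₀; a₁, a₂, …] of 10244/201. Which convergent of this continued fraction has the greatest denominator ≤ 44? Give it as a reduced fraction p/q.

1478/29

a_0 = 50: 50/1  (≤ bound)
a_1 = 1: 51/1  (≤ bound)
a_2 = 27: 1427/28  (≤ bound)
a_3 = 1: 1478/29  (≤ bound)
a_4 = 2: 4383/86  (> 44, stop)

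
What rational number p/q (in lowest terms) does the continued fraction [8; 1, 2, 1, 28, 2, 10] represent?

21476/2455

Start with 10.
2 + 1/(10/1) = 2 + 1/10 = 21/10
28 + 1/(21/10) = 28 + 10/21 = 598/21
1 + 1/(598/21) = 1 + 21/598 = 619/598
2 + 1/(619/598) = 2 + 598/619 = 1836/619
1 + 1/(1836/619) = 1 + 619/1836 = 2455/1836
8 + 1/(2455/1836) = 8 + 1836/2455 = 21476/2455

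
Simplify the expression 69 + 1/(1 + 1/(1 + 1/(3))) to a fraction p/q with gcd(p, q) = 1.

a_0 = 69: 69/1
a_1 = 1: 70/1
a_2 = 1: 139/2
a_3 = 3: 487/7

487/7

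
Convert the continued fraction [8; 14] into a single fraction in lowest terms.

a_0 = 8: 8/1
a_1 = 14: 113/14

113/14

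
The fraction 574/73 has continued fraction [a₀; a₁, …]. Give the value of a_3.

3

Repeatedly divide and take the remainder:
⌊574/73⌋ = 7, remainder 63
⌊73/63⌋ = 1, remainder 10
⌊63/10⌋ = 6, remainder 3
⌊10/3⌋ = 3, remainder 1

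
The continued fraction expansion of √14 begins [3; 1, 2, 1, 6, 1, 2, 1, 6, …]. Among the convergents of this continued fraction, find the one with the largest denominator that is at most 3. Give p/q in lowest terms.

11/3

List convergents until the denominator exceeds the bound:
a_0 = 3: 3/1  (≤ bound)
a_1 = 1: 4/1  (≤ bound)
a_2 = 2: 11/3  (≤ bound)
a_3 = 1: 15/4  (> 3, stop)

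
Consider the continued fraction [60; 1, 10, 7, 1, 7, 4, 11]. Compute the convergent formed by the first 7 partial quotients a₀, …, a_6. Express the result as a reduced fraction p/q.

176213/2893

a_0 = 60: 60/1
a_1 = 1: 61/1
a_2 = 10: 670/11
a_3 = 7: 4751/78
a_4 = 1: 5421/89
a_5 = 7: 42698/701
a_6 = 4: 176213/2893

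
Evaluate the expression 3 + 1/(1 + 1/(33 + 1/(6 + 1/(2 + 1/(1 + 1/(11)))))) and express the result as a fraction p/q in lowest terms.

30110/7583

Start with 11.
1 + 1/(11/1) = 1 + 1/11 = 12/11
2 + 1/(12/11) = 2 + 11/12 = 35/12
6 + 1/(35/12) = 6 + 12/35 = 222/35
33 + 1/(222/35) = 33 + 35/222 = 7361/222
1 + 1/(7361/222) = 1 + 222/7361 = 7583/7361
3 + 1/(7583/7361) = 3 + 7361/7583 = 30110/7583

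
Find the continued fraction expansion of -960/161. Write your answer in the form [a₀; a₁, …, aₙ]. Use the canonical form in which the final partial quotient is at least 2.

-960 = -6·161 + 6, so a_0 = -6
161 = 26·6 + 5, so a_1 = 26
6 = 1·5 + 1, so a_2 = 1
5 = 5·1 + 0, so a_3 = 5

[-6; 26, 1, 5]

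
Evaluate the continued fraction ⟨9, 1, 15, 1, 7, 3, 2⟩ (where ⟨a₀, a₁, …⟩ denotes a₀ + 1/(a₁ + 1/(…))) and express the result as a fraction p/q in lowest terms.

9732/979

Start with 2.
3 + 1/(2/1) = 3 + 1/2 = 7/2
7 + 1/(7/2) = 7 + 2/7 = 51/7
1 + 1/(51/7) = 1 + 7/51 = 58/51
15 + 1/(58/51) = 15 + 51/58 = 921/58
1 + 1/(921/58) = 1 + 58/921 = 979/921
9 + 1/(979/921) = 9 + 921/979 = 9732/979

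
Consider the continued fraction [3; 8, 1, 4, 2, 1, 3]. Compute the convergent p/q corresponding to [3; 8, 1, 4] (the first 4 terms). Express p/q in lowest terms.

Collapse the nested fraction from the inside out:
Start with 4.
1 + 1/(4/1) = 1 + 1/4 = 5/4
8 + 1/(5/4) = 8 + 4/5 = 44/5
3 + 1/(44/5) = 3 + 5/44 = 137/44

137/44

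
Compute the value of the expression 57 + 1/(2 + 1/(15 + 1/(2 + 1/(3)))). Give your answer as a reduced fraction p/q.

a_0 = 57: 57/1
a_1 = 2: 115/2
a_2 = 15: 1782/31
a_3 = 2: 3679/64
a_4 = 3: 12819/223

12819/223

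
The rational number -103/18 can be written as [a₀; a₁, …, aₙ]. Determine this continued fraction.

⌊-103/18⌋ = -6, remainder 5
⌊18/5⌋ = 3, remainder 3
⌊5/3⌋ = 1, remainder 2
⌊3/2⌋ = 1, remainder 1
⌊2/1⌋ = 2, remainder 0

[-6; 3, 1, 1, 2]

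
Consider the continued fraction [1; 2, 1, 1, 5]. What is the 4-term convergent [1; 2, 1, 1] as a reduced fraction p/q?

a_0 = 1: 1/1
a_1 = 2: 3/2
a_2 = 1: 4/3
a_3 = 1: 7/5

7/5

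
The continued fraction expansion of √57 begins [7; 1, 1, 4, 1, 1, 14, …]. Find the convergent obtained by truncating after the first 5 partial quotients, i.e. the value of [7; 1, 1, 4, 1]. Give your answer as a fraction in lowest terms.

83/11

Start with 1.
4 + 1/(1/1) = 4 + 1/1 = 5/1
1 + 1/(5/1) = 1 + 1/5 = 6/5
1 + 1/(6/5) = 1 + 5/6 = 11/6
7 + 1/(11/6) = 7 + 6/11 = 83/11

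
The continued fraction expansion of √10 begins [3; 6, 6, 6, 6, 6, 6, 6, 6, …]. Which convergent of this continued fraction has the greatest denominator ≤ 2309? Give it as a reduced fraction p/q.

4443/1405

a_0 = 3: 3/1  (≤ bound)
a_1 = 6: 19/6  (≤ bound)
a_2 = 6: 117/37  (≤ bound)
a_3 = 6: 721/228  (≤ bound)
a_4 = 6: 4443/1405  (≤ bound)
a_5 = 6: 27379/8658  (> 2309, stop)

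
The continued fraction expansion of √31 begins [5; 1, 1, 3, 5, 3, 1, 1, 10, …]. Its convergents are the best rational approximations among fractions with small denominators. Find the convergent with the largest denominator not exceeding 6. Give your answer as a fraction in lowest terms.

11/2

a_0 = 5: 5/1  (≤ bound)
a_1 = 1: 6/1  (≤ bound)
a_2 = 1: 11/2  (≤ bound)
a_3 = 3: 39/7  (> 6, stop)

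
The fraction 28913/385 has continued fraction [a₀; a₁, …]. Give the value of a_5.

2

28913 = 75·385 + 38, so a_0 = 75
385 = 10·38 + 5, so a_1 = 10
38 = 7·5 + 3, so a_2 = 7
5 = 1·3 + 2, so a_3 = 1
3 = 1·2 + 1, so a_4 = 1
2 = 2·1 + 0, so a_5 = 2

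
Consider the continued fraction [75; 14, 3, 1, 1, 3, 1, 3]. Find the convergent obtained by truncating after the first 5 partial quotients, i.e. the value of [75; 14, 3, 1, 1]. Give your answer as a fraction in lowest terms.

a_0 = 75: 75/1
a_1 = 14: 1051/14
a_2 = 3: 3228/43
a_3 = 1: 4279/57
a_4 = 1: 7507/100

7507/100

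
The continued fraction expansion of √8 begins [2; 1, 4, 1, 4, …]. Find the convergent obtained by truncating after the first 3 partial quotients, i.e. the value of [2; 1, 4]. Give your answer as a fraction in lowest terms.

Start with 4.
1 + 1/(4/1) = 1 + 1/4 = 5/4
2 + 1/(5/4) = 2 + 4/5 = 14/5

14/5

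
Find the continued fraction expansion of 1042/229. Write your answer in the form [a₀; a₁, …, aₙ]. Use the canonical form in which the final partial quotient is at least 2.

[4; 1, 1, 4, 2, 11]

1042 ÷ 229 → quotient 4, remainder 126
229 ÷ 126 → quotient 1, remainder 103
126 ÷ 103 → quotient 1, remainder 23
103 ÷ 23 → quotient 4, remainder 11
23 ÷ 11 → quotient 2, remainder 1
11 ÷ 1 → quotient 11, remainder 0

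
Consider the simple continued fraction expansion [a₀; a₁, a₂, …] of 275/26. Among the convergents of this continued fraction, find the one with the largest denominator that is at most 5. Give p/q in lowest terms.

List convergents until the denominator exceeds the bound:
a_0 = 10: 10/1  (≤ bound)
a_1 = 1: 11/1  (≤ bound)
a_2 = 1: 21/2  (≤ bound)
a_3 = 2: 53/5  (≤ bound)
a_4 = 1: 74/7  (> 5, stop)

53/5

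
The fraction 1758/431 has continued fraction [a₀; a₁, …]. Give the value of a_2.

1758 = 4·431 + 34, so a_0 = 4
431 = 12·34 + 23, so a_1 = 12
34 = 1·23 + 11, so a_2 = 1

1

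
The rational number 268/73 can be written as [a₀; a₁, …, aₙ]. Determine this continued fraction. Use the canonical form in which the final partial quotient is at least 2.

268 ÷ 73 → quotient 3, remainder 49
73 ÷ 49 → quotient 1, remainder 24
49 ÷ 24 → quotient 2, remainder 1
24 ÷ 1 → quotient 24, remainder 0

[3; 1, 2, 24]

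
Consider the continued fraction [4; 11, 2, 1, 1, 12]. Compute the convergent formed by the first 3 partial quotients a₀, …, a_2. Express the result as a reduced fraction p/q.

Build up convergents one term at a time:
a_0 = 4: 4/1
a_1 = 11: 45/11
a_2 = 2: 94/23

94/23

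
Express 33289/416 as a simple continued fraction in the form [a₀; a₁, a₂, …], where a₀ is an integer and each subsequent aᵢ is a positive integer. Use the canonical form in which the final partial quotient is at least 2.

Apply division with remainder until the remainder is 0:
⌊33289/416⌋ = 80, remainder 9
⌊416/9⌋ = 46, remainder 2
⌊9/2⌋ = 4, remainder 1
⌊2/1⌋ = 2, remainder 0

[80; 46, 4, 2]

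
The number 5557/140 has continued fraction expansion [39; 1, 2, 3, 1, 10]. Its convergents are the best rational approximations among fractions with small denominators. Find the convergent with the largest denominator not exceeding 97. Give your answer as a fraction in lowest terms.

List convergents until the denominator exceeds the bound:
a_0 = 39: 39/1  (≤ bound)
a_1 = 1: 40/1  (≤ bound)
a_2 = 2: 119/3  (≤ bound)
a_3 = 3: 397/10  (≤ bound)
a_4 = 1: 516/13  (≤ bound)
a_5 = 10: 5557/140  (> 97, stop)

516/13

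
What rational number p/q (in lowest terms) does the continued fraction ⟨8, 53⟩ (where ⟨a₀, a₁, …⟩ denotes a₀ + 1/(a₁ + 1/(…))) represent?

425/53

Work from the innermost term outward:
Start with 53.
8 + 1/(53/1) = 8 + 1/53 = 425/53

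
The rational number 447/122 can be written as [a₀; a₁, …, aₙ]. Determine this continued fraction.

[3; 1, 1, 1, 40]

Repeatedly divide and take the remainder:
447 = 3·122 + 81, so a_0 = 3
122 = 1·81 + 41, so a_1 = 1
81 = 1·41 + 40, so a_2 = 1
41 = 1·40 + 1, so a_3 = 1
40 = 40·1 + 0, so a_4 = 40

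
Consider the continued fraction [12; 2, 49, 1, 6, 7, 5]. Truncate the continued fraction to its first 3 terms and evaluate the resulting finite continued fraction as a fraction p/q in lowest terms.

Build up convergents one term at a time:
a_0 = 12: 12/1
a_1 = 2: 25/2
a_2 = 49: 1237/99

1237/99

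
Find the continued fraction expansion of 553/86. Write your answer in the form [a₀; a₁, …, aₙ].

553 ÷ 86 → quotient 6, remainder 37
86 ÷ 37 → quotient 2, remainder 12
37 ÷ 12 → quotient 3, remainder 1
12 ÷ 1 → quotient 12, remainder 0

[6; 2, 3, 12]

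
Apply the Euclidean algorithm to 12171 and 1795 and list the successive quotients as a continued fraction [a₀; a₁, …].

⌊12171/1795⌋ = 6, remainder 1401
⌊1795/1401⌋ = 1, remainder 394
⌊1401/394⌋ = 3, remainder 219
⌊394/219⌋ = 1, remainder 175
⌊219/175⌋ = 1, remainder 44
⌊175/44⌋ = 3, remainder 43
⌊44/43⌋ = 1, remainder 1
⌊43/1⌋ = 43, remainder 0

[6; 1, 3, 1, 1, 3, 1, 43]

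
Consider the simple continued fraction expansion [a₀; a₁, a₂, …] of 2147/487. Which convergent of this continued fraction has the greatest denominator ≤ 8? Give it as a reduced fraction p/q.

22/5

a_0 = 4: 4/1  (≤ bound)
a_1 = 2: 9/2  (≤ bound)
a_2 = 2: 22/5  (≤ bound)
a_3 = 4: 97/22  (> 8, stop)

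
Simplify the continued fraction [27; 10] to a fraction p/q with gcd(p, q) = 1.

271/10

Build up convergents one term at a time:
a_0 = 27: 27/1
a_1 = 10: 271/10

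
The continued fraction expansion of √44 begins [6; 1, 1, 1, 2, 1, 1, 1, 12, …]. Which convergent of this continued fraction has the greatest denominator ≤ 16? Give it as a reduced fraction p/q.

List convergents until the denominator exceeds the bound:
a_0 = 6: 6/1  (≤ bound)
a_1 = 1: 7/1  (≤ bound)
a_2 = 1: 13/2  (≤ bound)
a_3 = 1: 20/3  (≤ bound)
a_4 = 2: 53/8  (≤ bound)
a_5 = 1: 73/11  (≤ bound)
a_6 = 1: 126/19  (> 16, stop)

73/11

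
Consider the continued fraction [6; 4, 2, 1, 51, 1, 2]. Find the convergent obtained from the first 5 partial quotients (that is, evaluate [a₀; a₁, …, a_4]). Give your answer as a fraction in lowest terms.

Work from the innermost term outward:
Start with 51.
1 + 1/(51/1) = 1 + 1/51 = 52/51
2 + 1/(52/51) = 2 + 51/52 = 155/52
4 + 1/(155/52) = 4 + 52/155 = 672/155
6 + 1/(672/155) = 6 + 155/672 = 4187/672

4187/672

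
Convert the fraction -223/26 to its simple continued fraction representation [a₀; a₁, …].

-223 ÷ 26 → quotient -9, remainder 11
26 ÷ 11 → quotient 2, remainder 4
11 ÷ 4 → quotient 2, remainder 3
4 ÷ 3 → quotient 1, remainder 1
3 ÷ 1 → quotient 3, remainder 0

[-9; 2, 2, 1, 3]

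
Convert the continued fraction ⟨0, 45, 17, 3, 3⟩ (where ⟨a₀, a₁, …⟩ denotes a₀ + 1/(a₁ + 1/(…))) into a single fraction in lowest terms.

173/7795

Start with 3.
3 + 1/(3/1) = 3 + 1/3 = 10/3
17 + 1/(10/3) = 17 + 3/10 = 173/10
45 + 1/(173/10) = 45 + 10/173 = 7795/173
0 + 1/(7795/173) = 0 + 173/7795 = 173/7795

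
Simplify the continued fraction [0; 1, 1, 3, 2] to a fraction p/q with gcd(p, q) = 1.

9/16

Collapse the nested fraction from the inside out:
Start with 2.
3 + 1/(2/1) = 3 + 1/2 = 7/2
1 + 1/(7/2) = 1 + 2/7 = 9/7
1 + 1/(9/7) = 1 + 7/9 = 16/9
0 + 1/(16/9) = 0 + 9/16 = 9/16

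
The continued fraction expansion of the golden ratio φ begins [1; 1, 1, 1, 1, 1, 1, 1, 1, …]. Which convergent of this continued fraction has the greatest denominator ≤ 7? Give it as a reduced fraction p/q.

8/5

List convergents until the denominator exceeds the bound:
a_0 = 1: 1/1  (≤ bound)
a_1 = 1: 2/1  (≤ bound)
a_2 = 1: 3/2  (≤ bound)
a_3 = 1: 5/3  (≤ bound)
a_4 = 1: 8/5  (≤ bound)
a_5 = 1: 13/8  (> 7, stop)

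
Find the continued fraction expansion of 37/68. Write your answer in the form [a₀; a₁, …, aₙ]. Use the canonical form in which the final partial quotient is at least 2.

[0; 1, 1, 5, 6]

Apply division with remainder until the remainder is 0:
37 ÷ 68 → quotient 0, remainder 37
68 ÷ 37 → quotient 1, remainder 31
37 ÷ 31 → quotient 1, remainder 6
31 ÷ 6 → quotient 5, remainder 1
6 ÷ 1 → quotient 6, remainder 0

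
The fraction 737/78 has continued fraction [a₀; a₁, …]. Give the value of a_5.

2

⌊737/78⌋ = 9, remainder 35
⌊78/35⌋ = 2, remainder 8
⌊35/8⌋ = 4, remainder 3
⌊8/3⌋ = 2, remainder 2
⌊3/2⌋ = 1, remainder 1
⌊2/1⌋ = 2, remainder 0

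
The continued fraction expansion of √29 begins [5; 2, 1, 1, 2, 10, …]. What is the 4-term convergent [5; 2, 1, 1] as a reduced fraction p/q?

a_0 = 5: 5/1
a_1 = 2: 11/2
a_2 = 1: 16/3
a_3 = 1: 27/5

27/5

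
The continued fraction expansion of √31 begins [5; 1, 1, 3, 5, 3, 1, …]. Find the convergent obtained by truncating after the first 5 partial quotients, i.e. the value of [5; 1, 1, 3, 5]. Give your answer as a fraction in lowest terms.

a_0 = 5: 5/1
a_1 = 1: 6/1
a_2 = 1: 11/2
a_3 = 3: 39/7
a_4 = 5: 206/37

206/37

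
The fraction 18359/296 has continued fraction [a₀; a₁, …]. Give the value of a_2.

3

Repeatedly divide and take the remainder:
18359 = 62·296 + 7, so a_0 = 62
296 = 42·7 + 2, so a_1 = 42
7 = 3·2 + 1, so a_2 = 3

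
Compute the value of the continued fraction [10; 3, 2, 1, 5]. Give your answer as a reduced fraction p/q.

Use the convergent recurrence hₖ = aₖ·hₖ₋₁ + hₖ₋₂ (and likewise for the denominators kₖ):
a_0 = 10: 10/1
a_1 = 3: 31/3
a_2 = 2: 72/7
a_3 = 1: 103/10
a_4 = 5: 587/57

587/57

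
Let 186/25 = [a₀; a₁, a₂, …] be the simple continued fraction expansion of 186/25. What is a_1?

Apply division with remainder until the remainder is 0:
186 ÷ 25 → quotient 7, remainder 11
25 ÷ 11 → quotient 2, remainder 3

2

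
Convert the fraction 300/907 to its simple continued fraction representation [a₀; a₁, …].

[0; 3, 42, 1, 6]

Repeatedly divide and take the remainder:
⌊300/907⌋ = 0, remainder 300
⌊907/300⌋ = 3, remainder 7
⌊300/7⌋ = 42, remainder 6
⌊7/6⌋ = 1, remainder 1
⌊6/1⌋ = 6, remainder 0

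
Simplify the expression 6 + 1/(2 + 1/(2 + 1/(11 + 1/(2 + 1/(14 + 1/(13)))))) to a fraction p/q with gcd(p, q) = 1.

a_0 = 6: 6/1
a_1 = 2: 13/2
a_2 = 2: 32/5
a_3 = 11: 365/57
a_4 = 2: 762/119
a_5 = 14: 11033/1723
a_6 = 13: 144191/22518

144191/22518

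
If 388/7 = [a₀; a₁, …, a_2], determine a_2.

388 = 55·7 + 3, so a_0 = 55
7 = 2·3 + 1, so a_1 = 2
3 = 3·1 + 0, so a_2 = 3

3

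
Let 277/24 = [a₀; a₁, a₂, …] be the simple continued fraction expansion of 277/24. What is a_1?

1

Repeatedly divide and take the remainder:
⌊277/24⌋ = 11, remainder 13
⌊24/13⌋ = 1, remainder 11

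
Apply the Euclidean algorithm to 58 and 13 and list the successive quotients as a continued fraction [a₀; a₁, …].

[4; 2, 6]

58 = 4·13 + 6, so a_0 = 4
13 = 2·6 + 1, so a_1 = 2
6 = 6·1 + 0, so a_2 = 6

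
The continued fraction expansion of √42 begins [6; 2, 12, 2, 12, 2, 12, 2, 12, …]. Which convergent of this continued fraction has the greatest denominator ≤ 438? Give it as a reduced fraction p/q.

List convergents until the denominator exceeds the bound:
a_0 = 6: 6/1  (≤ bound)
a_1 = 2: 13/2  (≤ bound)
a_2 = 12: 162/25  (≤ bound)
a_3 = 2: 337/52  (≤ bound)
a_4 = 12: 4206/649  (> 438, stop)

337/52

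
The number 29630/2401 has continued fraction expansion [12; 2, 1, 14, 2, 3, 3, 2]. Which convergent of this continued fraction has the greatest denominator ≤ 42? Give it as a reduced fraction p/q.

37/3

a_0 = 12: 12/1  (≤ bound)
a_1 = 2: 25/2  (≤ bound)
a_2 = 1: 37/3  (≤ bound)
a_3 = 14: 543/44  (> 42, stop)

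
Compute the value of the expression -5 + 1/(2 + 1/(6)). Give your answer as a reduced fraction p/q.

a_0 = -5: -5/1
a_1 = 2: -9/2
a_2 = 6: -59/13

-59/13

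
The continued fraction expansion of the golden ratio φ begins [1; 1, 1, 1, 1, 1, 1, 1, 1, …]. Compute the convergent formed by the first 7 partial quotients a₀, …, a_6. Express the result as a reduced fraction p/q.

Start with 1.
1 + 1/(1/1) = 1 + 1/1 = 2/1
1 + 1/(2/1) = 1 + 1/2 = 3/2
1 + 1/(3/2) = 1 + 2/3 = 5/3
1 + 1/(5/3) = 1 + 3/5 = 8/5
1 + 1/(8/5) = 1 + 5/8 = 13/8
1 + 1/(13/8) = 1 + 8/13 = 21/13

21/13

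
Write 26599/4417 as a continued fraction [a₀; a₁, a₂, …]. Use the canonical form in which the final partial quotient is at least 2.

[6; 45, 1, 1, 6, 2, 3]

⌊26599/4417⌋ = 6, remainder 97
⌊4417/97⌋ = 45, remainder 52
⌊97/52⌋ = 1, remainder 45
⌊52/45⌋ = 1, remainder 7
⌊45/7⌋ = 6, remainder 3
⌊7/3⌋ = 2, remainder 1
⌊3/1⌋ = 3, remainder 0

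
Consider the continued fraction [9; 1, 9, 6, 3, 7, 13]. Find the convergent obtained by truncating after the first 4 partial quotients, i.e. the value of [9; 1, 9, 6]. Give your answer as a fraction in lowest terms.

Build up convergents one term at a time:
a_0 = 9: 9/1
a_1 = 1: 10/1
a_2 = 9: 99/10
a_3 = 6: 604/61

604/61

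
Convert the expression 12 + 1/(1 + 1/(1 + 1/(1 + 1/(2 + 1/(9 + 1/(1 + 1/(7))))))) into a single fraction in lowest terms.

8283/656

a_0 = 12: 12/1
a_1 = 1: 13/1
a_2 = 1: 25/2
a_3 = 1: 38/3
a_4 = 2: 101/8
a_5 = 9: 947/75
a_6 = 1: 1048/83
a_7 = 7: 8283/656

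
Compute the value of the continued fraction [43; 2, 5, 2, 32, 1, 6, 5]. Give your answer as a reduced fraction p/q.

1251077/28788

Build up convergents one term at a time:
a_0 = 43: 43/1
a_1 = 2: 87/2
a_2 = 5: 478/11
a_3 = 2: 1043/24
a_4 = 32: 33854/779
a_5 = 1: 34897/803
a_6 = 6: 243236/5597
a_7 = 5: 1251077/28788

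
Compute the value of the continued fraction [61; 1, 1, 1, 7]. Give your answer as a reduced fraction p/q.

1418/23

a_0 = 61: 61/1
a_1 = 1: 62/1
a_2 = 1: 123/2
a_3 = 1: 185/3
a_4 = 7: 1418/23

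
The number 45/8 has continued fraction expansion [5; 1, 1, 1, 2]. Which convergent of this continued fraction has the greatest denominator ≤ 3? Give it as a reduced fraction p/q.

17/3

a_0 = 5: 5/1  (≤ bound)
a_1 = 1: 6/1  (≤ bound)
a_2 = 1: 11/2  (≤ bound)
a_3 = 1: 17/3  (≤ bound)
a_4 = 2: 45/8  (> 3, stop)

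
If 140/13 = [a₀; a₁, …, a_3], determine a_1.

1

Run the Euclidean algorithm, recording each quotient:
140 ÷ 13 → quotient 10, remainder 10
13 ÷ 10 → quotient 1, remainder 3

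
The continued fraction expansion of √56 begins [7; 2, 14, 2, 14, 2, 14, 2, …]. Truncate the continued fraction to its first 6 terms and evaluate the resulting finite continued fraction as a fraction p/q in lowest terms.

Start with 2.
14 + 1/(2/1) = 14 + 1/2 = 29/2
2 + 1/(29/2) = 2 + 2/29 = 60/29
14 + 1/(60/29) = 14 + 29/60 = 869/60
2 + 1/(869/60) = 2 + 60/869 = 1798/869
7 + 1/(1798/869) = 7 + 869/1798 = 13455/1798

13455/1798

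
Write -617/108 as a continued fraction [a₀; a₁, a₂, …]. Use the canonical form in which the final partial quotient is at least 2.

⌊-617/108⌋ = -6, remainder 31
⌊108/31⌋ = 3, remainder 15
⌊31/15⌋ = 2, remainder 1
⌊15/1⌋ = 15, remainder 0

[-6; 3, 2, 15]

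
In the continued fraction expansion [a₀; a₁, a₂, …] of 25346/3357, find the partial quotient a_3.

4

Run the Euclidean algorithm, recording each quotient:
25346 ÷ 3357 → quotient 7, remainder 1847
3357 ÷ 1847 → quotient 1, remainder 1510
1847 ÷ 1510 → quotient 1, remainder 337
1510 ÷ 337 → quotient 4, remainder 162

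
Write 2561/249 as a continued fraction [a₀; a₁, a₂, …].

⌊2561/249⌋ = 10, remainder 71
⌊249/71⌋ = 3, remainder 36
⌊71/36⌋ = 1, remainder 35
⌊36/35⌋ = 1, remainder 1
⌊35/1⌋ = 35, remainder 0

[10; 3, 1, 1, 35]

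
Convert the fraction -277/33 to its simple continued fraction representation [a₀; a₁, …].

[-9; 1, 1, 1, 1, 6]

Repeatedly divide and take the remainder:
⌊-277/33⌋ = -9, remainder 20
⌊33/20⌋ = 1, remainder 13
⌊20/13⌋ = 1, remainder 7
⌊13/7⌋ = 1, remainder 6
⌊7/6⌋ = 1, remainder 1
⌊6/1⌋ = 6, remainder 0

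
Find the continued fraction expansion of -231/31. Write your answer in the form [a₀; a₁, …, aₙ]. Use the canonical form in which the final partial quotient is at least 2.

Run the Euclidean algorithm, recording each quotient:
-231 ÷ 31 → quotient -8, remainder 17
31 ÷ 17 → quotient 1, remainder 14
17 ÷ 14 → quotient 1, remainder 3
14 ÷ 3 → quotient 4, remainder 2
3 ÷ 2 → quotient 1, remainder 1
2 ÷ 1 → quotient 2, remainder 0

[-8; 1, 1, 4, 1, 2]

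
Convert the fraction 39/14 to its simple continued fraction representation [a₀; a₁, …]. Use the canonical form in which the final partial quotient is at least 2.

[2; 1, 3, 1, 2]

39 ÷ 14 → quotient 2, remainder 11
14 ÷ 11 → quotient 1, remainder 3
11 ÷ 3 → quotient 3, remainder 2
3 ÷ 2 → quotient 1, remainder 1
2 ÷ 1 → quotient 2, remainder 0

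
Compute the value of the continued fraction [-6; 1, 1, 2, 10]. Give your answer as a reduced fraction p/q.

-281/52

a_0 = -6: -6/1
a_1 = 1: -5/1
a_2 = 1: -11/2
a_3 = 2: -27/5
a_4 = 10: -281/52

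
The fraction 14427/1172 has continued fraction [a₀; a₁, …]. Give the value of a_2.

14427 = 12·1172 + 363, so a_0 = 12
1172 = 3·363 + 83, so a_1 = 3
363 = 4·83 + 31, so a_2 = 4

4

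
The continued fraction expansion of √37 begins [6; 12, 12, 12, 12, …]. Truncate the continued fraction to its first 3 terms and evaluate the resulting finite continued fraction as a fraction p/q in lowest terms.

Starting at the tail and folding back:
Start with 12.
12 + 1/(12/1) = 12 + 1/12 = 145/12
6 + 1/(145/12) = 6 + 12/145 = 882/145

882/145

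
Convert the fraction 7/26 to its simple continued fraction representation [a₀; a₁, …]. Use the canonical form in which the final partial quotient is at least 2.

7 = 0·26 + 7, so a_0 = 0
26 = 3·7 + 5, so a_1 = 3
7 = 1·5 + 2, so a_2 = 1
5 = 2·2 + 1, so a_3 = 2
2 = 2·1 + 0, so a_4 = 2

[0; 3, 1, 2, 2]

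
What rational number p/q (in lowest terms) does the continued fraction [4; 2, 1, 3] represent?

48/11

Work from the innermost term outward:
Start with 3.
1 + 1/(3/1) = 1 + 1/3 = 4/3
2 + 1/(4/3) = 2 + 3/4 = 11/4
4 + 1/(11/4) = 4 + 4/11 = 48/11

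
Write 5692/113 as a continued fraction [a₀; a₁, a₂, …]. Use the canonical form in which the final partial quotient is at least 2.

[50; 2, 1, 2, 4, 3]

Apply division with remainder until the remainder is 0:
5692 = 50·113 + 42, so a_0 = 50
113 = 2·42 + 29, so a_1 = 2
42 = 1·29 + 13, so a_2 = 1
29 = 2·13 + 3, so a_3 = 2
13 = 4·3 + 1, so a_4 = 4
3 = 3·1 + 0, so a_5 = 3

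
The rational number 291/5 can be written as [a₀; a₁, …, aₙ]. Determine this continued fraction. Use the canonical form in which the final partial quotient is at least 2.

[58; 5]

Apply division with remainder until the remainder is 0:
291 ÷ 5 → quotient 58, remainder 1
5 ÷ 1 → quotient 5, remainder 0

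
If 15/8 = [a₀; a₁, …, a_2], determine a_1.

1

15 = 1·8 + 7, so a_0 = 1
8 = 1·7 + 1, so a_1 = 1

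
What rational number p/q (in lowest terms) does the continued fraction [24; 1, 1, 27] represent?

Start with 27.
1 + 1/(27/1) = 1 + 1/27 = 28/27
1 + 1/(28/27) = 1 + 27/28 = 55/28
24 + 1/(55/28) = 24 + 28/55 = 1348/55

1348/55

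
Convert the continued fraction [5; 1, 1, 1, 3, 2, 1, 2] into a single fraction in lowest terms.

547/97

Collapse the nested fraction from the inside out:
Start with 2.
1 + 1/(2/1) = 1 + 1/2 = 3/2
2 + 1/(3/2) = 2 + 2/3 = 8/3
3 + 1/(8/3) = 3 + 3/8 = 27/8
1 + 1/(27/8) = 1 + 8/27 = 35/27
1 + 1/(35/27) = 1 + 27/35 = 62/35
1 + 1/(62/35) = 1 + 35/62 = 97/62
5 + 1/(97/62) = 5 + 62/97 = 547/97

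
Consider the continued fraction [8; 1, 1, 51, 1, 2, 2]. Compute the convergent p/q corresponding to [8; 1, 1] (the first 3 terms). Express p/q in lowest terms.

Start with 1.
1 + 1/(1/1) = 1 + 1/1 = 2/1
8 + 1/(2/1) = 8 + 1/2 = 17/2

17/2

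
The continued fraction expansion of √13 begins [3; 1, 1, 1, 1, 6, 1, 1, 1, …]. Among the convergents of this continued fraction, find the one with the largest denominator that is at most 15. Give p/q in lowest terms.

a_0 = 3: 3/1  (≤ bound)
a_1 = 1: 4/1  (≤ bound)
a_2 = 1: 7/2  (≤ bound)
a_3 = 1: 11/3  (≤ bound)
a_4 = 1: 18/5  (≤ bound)
a_5 = 6: 119/33  (> 15, stop)

18/5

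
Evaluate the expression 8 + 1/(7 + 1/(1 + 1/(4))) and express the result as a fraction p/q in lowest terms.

317/39

Collapse the nested fraction from the inside out:
Start with 4.
1 + 1/(4/1) = 1 + 1/4 = 5/4
7 + 1/(5/4) = 7 + 4/5 = 39/5
8 + 1/(39/5) = 8 + 5/39 = 317/39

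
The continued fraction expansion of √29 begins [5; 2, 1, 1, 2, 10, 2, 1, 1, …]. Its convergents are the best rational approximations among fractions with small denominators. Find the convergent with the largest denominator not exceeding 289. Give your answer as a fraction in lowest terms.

a_0 = 5: 5/1  (≤ bound)
a_1 = 2: 11/2  (≤ bound)
a_2 = 1: 16/3  (≤ bound)
a_3 = 1: 27/5  (≤ bound)
a_4 = 2: 70/13  (≤ bound)
a_5 = 10: 727/135  (≤ bound)
a_6 = 2: 1524/283  (≤ bound)
a_7 = 1: 2251/418  (> 289, stop)

1524/283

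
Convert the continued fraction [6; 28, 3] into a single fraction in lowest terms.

513/85

Collapse the nested fraction from the inside out:
Start with 3.
28 + 1/(3/1) = 28 + 1/3 = 85/3
6 + 1/(85/3) = 6 + 3/85 = 513/85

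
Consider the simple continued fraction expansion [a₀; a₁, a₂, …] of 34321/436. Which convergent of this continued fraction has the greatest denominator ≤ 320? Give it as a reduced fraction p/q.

List convergents until the denominator exceeds the bound:
a_0 = 78: 78/1  (≤ bound)
a_1 = 1: 79/1  (≤ bound)
a_2 = 2: 236/3  (≤ bound)
a_3 = 1: 315/4  (≤ bound)
a_4 = 1: 551/7  (≤ bound)
a_5 = 5: 3070/39  (≤ bound)
a_6 = 11: 34321/436  (> 320, stop)

3070/39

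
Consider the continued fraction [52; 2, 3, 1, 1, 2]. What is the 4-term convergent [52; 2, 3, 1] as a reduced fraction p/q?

Collapse the nested fraction from the inside out:
Start with 1.
3 + 1/(1/1) = 3 + 1/1 = 4/1
2 + 1/(4/1) = 2 + 1/4 = 9/4
52 + 1/(9/4) = 52 + 4/9 = 472/9

472/9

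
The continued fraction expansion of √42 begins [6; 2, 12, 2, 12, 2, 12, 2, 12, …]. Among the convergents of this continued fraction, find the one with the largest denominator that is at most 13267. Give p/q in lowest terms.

a_0 = 6: 6/1  (≤ bound)
a_1 = 2: 13/2  (≤ bound)
a_2 = 12: 162/25  (≤ bound)
a_3 = 2: 337/52  (≤ bound)
a_4 = 12: 4206/649  (≤ bound)
a_5 = 2: 8749/1350  (≤ bound)
a_6 = 12: 109194/16849  (> 13267, stop)

8749/1350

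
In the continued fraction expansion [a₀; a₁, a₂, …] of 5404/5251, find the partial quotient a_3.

8

Apply division with remainder until the remainder is 0:
⌊5404/5251⌋ = 1, remainder 153
⌊5251/153⌋ = 34, remainder 49
⌊153/49⌋ = 3, remainder 6
⌊49/6⌋ = 8, remainder 1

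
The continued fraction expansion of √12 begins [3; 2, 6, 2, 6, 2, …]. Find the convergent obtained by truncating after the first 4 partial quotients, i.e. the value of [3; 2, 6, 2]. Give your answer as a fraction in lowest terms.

97/28

Use the convergent recurrence hₖ = aₖ·hₖ₋₁ + hₖ₋₂ (and likewise for the denominators kₖ):
a_0 = 3: 3/1
a_1 = 2: 7/2
a_2 = 6: 45/13
a_3 = 2: 97/28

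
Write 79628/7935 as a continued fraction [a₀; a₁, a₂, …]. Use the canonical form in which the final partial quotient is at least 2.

[10; 28, 1, 1, 5, 3, 2, 3]

Apply division with remainder until the remainder is 0:
79628 ÷ 7935 → quotient 10, remainder 278
7935 ÷ 278 → quotient 28, remainder 151
278 ÷ 151 → quotient 1, remainder 127
151 ÷ 127 → quotient 1, remainder 24
127 ÷ 24 → quotient 5, remainder 7
24 ÷ 7 → quotient 3, remainder 3
7 ÷ 3 → quotient 2, remainder 1
3 ÷ 1 → quotient 3, remainder 0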